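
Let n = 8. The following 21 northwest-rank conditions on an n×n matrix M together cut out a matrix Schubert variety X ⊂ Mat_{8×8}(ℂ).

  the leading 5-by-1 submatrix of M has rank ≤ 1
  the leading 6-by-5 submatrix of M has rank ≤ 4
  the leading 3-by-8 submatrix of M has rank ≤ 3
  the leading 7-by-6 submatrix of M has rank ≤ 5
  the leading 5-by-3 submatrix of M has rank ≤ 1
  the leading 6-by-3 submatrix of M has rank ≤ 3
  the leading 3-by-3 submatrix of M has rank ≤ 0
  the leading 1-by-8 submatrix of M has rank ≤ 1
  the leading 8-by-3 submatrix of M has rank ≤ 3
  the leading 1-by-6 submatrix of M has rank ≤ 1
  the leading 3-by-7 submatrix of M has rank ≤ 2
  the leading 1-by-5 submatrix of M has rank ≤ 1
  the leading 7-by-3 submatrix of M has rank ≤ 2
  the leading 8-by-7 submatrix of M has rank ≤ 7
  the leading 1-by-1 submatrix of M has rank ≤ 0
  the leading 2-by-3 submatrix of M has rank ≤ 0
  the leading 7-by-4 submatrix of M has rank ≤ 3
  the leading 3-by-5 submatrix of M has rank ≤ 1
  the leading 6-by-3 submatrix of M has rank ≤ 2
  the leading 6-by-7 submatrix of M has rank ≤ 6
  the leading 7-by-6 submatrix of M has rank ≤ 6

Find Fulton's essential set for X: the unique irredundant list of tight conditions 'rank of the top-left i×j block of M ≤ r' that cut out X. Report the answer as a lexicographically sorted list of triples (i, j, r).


Propagating the 21 rank bounds to every northwest block:

  i=1: 0, 0, 0, 1, 1, 1, 1, 1
  i=2: 0, 0, 0, 1, 1, 2, 2, 2
  i=3: 0, 0, 0, 1, 1, 2, 2, 3
  i=4: 1, 1, 1, 2, 2, 3, 3, 4
  i=5: 1, 1, 1, 2, 3, 4, 4, 5
  i=6: 1, 2, 2, 3, 4, 5, 5, 6
  i=7: 1, 2, 2, 3, 4, 5, 6, 7
  i=8: 1, 2, 3, 4, 5, 6, 7, 8

second differences of R give the permutation w = (4, 6, 8, 1, 5, 2, 7, 3).

Rothe diagram D(w) (15 cells), 5 SE-corners (essential conditions):

[(3, 3, 0), (3, 5, 1), (3, 7, 2), (5, 3, 1), (7, 3, 2)]


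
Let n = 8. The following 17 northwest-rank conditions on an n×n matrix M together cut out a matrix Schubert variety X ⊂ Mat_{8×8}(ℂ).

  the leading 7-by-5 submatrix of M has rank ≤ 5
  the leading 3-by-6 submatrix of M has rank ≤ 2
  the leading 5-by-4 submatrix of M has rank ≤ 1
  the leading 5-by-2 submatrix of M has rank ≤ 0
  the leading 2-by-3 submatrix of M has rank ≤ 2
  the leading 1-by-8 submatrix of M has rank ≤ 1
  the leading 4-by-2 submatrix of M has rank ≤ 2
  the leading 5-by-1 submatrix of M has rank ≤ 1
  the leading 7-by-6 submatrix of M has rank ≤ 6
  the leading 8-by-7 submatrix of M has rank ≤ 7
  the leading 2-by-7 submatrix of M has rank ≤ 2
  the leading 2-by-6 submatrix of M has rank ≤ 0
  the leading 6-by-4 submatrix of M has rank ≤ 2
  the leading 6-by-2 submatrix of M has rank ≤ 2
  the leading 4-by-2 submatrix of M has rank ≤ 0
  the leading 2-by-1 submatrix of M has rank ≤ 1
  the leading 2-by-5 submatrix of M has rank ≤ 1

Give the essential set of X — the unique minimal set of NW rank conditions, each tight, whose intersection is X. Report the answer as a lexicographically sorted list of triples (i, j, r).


Reconstructing r_w from the 17 given conditions:

  R[1]: 0 | 0 | 0 | 0 | 0 | 0 | 1 | 1
  R[2]: 0 | 0 | 0 | 0 | 0 | 0 | 1 | 2
  R[3]: 0 | 0 | 1 | 1 | 1 | 1 | 2 | 3
  R[4]: 0 | 0 | 1 | 1 | 2 | 2 | 3 | 4
  R[5]: 0 | 0 | 1 | 1 | 2 | 3 | 4 | 5
  R[6]: 1 | 1 | 2 | 2 | 3 | 4 | 5 | 6
  R[7]: 1 | 2 | 3 | 3 | 4 | 5 | 6 | 7
  R[8]: 1 | 2 | 3 | 4 | 5 | 6 | 7 | 8

so w = (7, 8, 3, 5, 6, 1, 2, 4).

3 SE-corners of the 20-cell Rothe diagram give Ess(w):

[(2, 6, 0), (5, 2, 0), (5, 4, 1)]


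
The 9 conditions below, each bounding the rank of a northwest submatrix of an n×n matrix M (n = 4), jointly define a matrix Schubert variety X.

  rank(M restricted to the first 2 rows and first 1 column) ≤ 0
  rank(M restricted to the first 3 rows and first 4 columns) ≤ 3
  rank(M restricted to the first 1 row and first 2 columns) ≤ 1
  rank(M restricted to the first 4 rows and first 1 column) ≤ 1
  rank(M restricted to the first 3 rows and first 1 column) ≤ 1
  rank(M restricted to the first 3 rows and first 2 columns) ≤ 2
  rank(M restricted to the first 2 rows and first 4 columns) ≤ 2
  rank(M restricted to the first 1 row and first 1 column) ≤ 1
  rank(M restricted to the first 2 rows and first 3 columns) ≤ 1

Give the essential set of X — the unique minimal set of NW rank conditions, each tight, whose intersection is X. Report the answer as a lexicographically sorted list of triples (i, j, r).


The tightest implied rank at each (i,j), from the 9 conditions:

  row 1: 0 1 1 1
  row 2: 0 1 1 2
  row 3: 1 2 2 3
  row 4: 1 2 3 4

reading off 1-entries of Δ²R: w = (2, 4, 1, 3).

Rothe diagram D(w) (3 cells), 2 SE-corners (essential conditions):

[(2, 1, 0), (2, 3, 1)]


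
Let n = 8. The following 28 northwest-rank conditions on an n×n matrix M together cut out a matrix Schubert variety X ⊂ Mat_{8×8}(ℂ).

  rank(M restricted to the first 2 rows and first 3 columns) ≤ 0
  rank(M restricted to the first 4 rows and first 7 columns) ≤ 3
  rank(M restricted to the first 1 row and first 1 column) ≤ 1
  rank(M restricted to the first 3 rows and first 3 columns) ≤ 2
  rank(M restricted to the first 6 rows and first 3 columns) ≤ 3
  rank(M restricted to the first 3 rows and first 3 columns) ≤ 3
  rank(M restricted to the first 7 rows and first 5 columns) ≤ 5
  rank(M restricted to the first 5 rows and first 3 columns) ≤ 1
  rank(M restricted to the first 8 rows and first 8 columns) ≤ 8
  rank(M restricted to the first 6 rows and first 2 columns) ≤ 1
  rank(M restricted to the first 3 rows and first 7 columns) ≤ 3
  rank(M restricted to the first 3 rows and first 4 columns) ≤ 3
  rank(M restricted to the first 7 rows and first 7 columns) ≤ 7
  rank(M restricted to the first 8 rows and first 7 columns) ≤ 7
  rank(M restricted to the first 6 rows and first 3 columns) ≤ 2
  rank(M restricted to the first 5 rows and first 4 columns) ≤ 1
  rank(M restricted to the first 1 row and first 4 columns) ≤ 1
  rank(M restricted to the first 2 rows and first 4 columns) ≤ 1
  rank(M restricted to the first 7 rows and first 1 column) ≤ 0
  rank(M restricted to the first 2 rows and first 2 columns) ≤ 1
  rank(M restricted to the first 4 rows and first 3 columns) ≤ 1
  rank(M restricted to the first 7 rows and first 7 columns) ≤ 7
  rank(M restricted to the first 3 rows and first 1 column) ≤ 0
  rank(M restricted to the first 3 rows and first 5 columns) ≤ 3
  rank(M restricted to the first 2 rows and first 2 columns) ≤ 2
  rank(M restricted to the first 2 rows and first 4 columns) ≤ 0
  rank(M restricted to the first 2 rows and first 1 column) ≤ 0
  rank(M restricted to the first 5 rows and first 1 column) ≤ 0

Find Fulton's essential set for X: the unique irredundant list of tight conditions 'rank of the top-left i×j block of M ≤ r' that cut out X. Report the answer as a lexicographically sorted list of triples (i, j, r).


The tightest implied rank at each (i,j), from the 28 conditions:

  0 | 0 | 0 | 0 | 1 | 1 | 1 | 1
  0 | 0 | 0 | 0 | 1 | 2 | 2 | 2
  0 | 1 | 1 | 1 | 2 | 3 | 3 | 3
  0 | 1 | 1 | 1 | 2 | 3 | 3 | 4
  0 | 1 | 1 | 1 | 2 | 3 | 4 | 5
  0 | 1 | 2 | 2 | 3 | 4 | 5 | 6
  0 | 1 | 2 | 3 | 4 | 5 | 6 | 7
  1 | 2 | 3 | 4 | 5 | 6 | 7 | 8

reading off 1-entries of Δ²R: w = (5, 6, 2, 8, 7, 3, 4, 1).

D(w) has 18 cells with 4 SE-corners; essential set:

[(2, 4, 0), (4, 7, 3), (5, 4, 1), (7, 1, 0)]


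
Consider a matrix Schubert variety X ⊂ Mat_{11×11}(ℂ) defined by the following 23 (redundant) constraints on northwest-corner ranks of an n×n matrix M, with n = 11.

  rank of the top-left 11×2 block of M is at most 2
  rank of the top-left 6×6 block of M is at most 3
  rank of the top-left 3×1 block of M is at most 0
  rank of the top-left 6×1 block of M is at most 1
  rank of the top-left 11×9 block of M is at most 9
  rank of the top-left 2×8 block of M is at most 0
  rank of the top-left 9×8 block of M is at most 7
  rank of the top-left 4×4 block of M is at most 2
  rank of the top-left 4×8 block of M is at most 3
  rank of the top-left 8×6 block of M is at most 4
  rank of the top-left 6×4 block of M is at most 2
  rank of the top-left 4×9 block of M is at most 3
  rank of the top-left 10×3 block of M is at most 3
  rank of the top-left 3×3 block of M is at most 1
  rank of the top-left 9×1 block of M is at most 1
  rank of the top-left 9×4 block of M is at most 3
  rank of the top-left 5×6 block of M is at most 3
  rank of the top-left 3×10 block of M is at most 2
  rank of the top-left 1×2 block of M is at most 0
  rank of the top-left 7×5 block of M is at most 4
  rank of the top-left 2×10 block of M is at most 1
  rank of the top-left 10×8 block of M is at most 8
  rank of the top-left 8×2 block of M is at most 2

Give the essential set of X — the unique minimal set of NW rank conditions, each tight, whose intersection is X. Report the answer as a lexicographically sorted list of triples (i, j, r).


Propagating the 23 rank bounds to every northwest block:

  R[1]: 0, 0, 0, 0, 0, 0, 0, 0, 1, 1, 1
  R[2]: 0, 0, 0, 0, 0, 0, 0, 0, 1, 1, 2
  R[3]: 0, 1, 1, 1, 1, 1, 1, 1, 2, 2, 3
  R[4]: 1, 2, 2, 2, 2, 2, 2, 2, 3, 3, 4
  R[5]: 1, 2, 2, 2, 3, 3, 3, 3, 4, 4, 5
  R[6]: 1, 2, 2, 2, 3, 3, 4, 4, 5, 5, 6
  R[7]: 1, 2, 3, 3, 4, 4, 5, 5, 6, 6, 7
  R[8]: 1, 2, 3, 3, 4, 4, 5, 6, 7, 7, 8
  R[9]: 1, 2, 3, 3, 4, 5, 6, 7, 8, 8, 9
  R[10]: 1, 2, 3, 4, 5, 6, 7, 8, 9, 9, 10
  R[11]: 1, 2, 3, 4, 5, 6, 7, 8, 9, 10, 11

hence w(1..11) = (9, 11, 2, 1, 5, 7, 3, 8, 6, 4, 10).

Rothe diagram D(w) (26 cells), 7 SE-corners (essential conditions):

[(2, 8, 0), (2, 10, 1), (3, 1, 0), (6, 4, 2), (6, 6, 3), (8, 6, 4), (9, 4, 3)]


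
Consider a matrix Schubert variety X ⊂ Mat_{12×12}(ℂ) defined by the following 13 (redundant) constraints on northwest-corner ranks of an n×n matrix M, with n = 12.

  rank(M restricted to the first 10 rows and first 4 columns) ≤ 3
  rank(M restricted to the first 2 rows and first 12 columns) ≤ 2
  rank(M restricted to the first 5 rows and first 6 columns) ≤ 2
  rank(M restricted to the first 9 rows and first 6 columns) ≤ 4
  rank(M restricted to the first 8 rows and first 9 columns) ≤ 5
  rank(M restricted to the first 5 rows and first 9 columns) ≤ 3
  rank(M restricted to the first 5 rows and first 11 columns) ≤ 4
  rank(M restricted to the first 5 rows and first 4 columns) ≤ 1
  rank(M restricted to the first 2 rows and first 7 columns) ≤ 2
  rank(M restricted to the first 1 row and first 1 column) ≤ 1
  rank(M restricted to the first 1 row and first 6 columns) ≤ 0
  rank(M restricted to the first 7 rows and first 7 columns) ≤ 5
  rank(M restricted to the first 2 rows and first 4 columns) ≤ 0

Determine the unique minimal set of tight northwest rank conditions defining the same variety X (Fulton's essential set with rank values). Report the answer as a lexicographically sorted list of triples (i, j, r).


The tightest implied rank at each (i,j), from the 13 conditions:

  row 1: 0 0 0 0 0 0 1 1 1 1 1 1
  row 2: 0 0 0 0 1 1 2 2 2 2 2 2
  row 3: 1 1 1 1 2 2 3 3 3 3 3 3
  row 4: 1 1 1 1 2 2 3 3 3 4 4 4
  row 5: 1 1 1 1 2 2 3 3 3 4 4 5
  row 6: 1 2 2 2 3 3 4 4 4 5 5 6
  row 7: 1 2 3 3 4 4 5 5 5 6 6 7
  row 8: 1 2 3 3 4 4 5 5 5 6 7 8
  row 9: 1 2 3 3 4 4 5 6 6 7 8 9
  row 10: 1 2 3 3 4 5 6 7 7 8 9 10
  row 11: 1 2 3 4 5 6 7 8 8 9 10 11
  row 12: 1 2 3 4 5 6 7 8 9 10 11 12

so w = (7, 5, 1, 10, 12, 2, 3, 11, 8, 6, 4, 9).

ℓ(w)=30; the 9 essential cells (i,j,r):

[(1, 6, 0), (2, 4, 0), (5, 4, 1), (5, 6, 2), (5, 9, 3), (5, 11, 4), (8, 9, 5), (9, 6, 4), (10, 4, 3)]


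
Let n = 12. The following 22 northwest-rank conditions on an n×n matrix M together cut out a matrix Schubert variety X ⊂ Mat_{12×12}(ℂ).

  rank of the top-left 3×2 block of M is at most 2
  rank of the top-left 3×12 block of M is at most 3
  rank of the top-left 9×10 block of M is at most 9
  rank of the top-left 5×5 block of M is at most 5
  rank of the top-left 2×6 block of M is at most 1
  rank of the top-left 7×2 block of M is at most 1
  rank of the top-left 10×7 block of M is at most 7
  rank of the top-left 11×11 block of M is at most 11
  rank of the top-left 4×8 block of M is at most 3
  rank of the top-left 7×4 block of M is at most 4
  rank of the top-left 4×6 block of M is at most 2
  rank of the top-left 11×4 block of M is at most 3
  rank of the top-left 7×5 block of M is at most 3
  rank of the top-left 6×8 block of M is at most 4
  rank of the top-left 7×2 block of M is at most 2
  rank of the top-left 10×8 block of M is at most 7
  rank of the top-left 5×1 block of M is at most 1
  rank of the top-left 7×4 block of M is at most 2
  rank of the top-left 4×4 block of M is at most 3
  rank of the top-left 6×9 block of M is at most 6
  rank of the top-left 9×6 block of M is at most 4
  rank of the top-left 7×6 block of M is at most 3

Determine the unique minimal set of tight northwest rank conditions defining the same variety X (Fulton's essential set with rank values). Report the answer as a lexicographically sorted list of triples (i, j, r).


Propagating the 22 rank bounds to every northwest block:

  i=1: 1 1 1 1 1 1 1 1 1 1 1 1
  i=2: 1 1 1 1 1 1 2 2 2 2 2 2
  i=3: 1 1 2 2 2 2 3 3 3 3 3 3
  i=4: 1 1 2 2 2 2 3 3 4 4 4 4
  i=5: 1 1 2 2 3 3 4 4 5 5 5 5
  i=6: 1 1 2 2 3 3 4 4 5 6 6 6
  i=7: 1 1 2 2 3 3 4 5 6 7 7 7
  i=8: 1 2 3 3 4 4 5 6 7 8 8 8
  i=9: 1 2 3 3 4 4 5 6 7 8 9 9
  i=10: 1 2 3 3 4 5 6 7 8 9 10 10
  i=11: 1 2 3 3 4 5 6 7 8 9 10 11
  i=12: 1 2 3 4 5 6 7 8 9 10 11 12

hence w(1..12) = (1, 7, 3, 9, 5, 10, 8, 2, 11, 6, 12, 4).

Fulton essential set (9 of the 24 Rothe cells):

[(2, 6, 1), (4, 6, 2), (4, 8, 3), (6, 8, 4), (7, 2, 1), (7, 4, 2), (7, 6, 3), (9, 6, 4), (11, 4, 3)]


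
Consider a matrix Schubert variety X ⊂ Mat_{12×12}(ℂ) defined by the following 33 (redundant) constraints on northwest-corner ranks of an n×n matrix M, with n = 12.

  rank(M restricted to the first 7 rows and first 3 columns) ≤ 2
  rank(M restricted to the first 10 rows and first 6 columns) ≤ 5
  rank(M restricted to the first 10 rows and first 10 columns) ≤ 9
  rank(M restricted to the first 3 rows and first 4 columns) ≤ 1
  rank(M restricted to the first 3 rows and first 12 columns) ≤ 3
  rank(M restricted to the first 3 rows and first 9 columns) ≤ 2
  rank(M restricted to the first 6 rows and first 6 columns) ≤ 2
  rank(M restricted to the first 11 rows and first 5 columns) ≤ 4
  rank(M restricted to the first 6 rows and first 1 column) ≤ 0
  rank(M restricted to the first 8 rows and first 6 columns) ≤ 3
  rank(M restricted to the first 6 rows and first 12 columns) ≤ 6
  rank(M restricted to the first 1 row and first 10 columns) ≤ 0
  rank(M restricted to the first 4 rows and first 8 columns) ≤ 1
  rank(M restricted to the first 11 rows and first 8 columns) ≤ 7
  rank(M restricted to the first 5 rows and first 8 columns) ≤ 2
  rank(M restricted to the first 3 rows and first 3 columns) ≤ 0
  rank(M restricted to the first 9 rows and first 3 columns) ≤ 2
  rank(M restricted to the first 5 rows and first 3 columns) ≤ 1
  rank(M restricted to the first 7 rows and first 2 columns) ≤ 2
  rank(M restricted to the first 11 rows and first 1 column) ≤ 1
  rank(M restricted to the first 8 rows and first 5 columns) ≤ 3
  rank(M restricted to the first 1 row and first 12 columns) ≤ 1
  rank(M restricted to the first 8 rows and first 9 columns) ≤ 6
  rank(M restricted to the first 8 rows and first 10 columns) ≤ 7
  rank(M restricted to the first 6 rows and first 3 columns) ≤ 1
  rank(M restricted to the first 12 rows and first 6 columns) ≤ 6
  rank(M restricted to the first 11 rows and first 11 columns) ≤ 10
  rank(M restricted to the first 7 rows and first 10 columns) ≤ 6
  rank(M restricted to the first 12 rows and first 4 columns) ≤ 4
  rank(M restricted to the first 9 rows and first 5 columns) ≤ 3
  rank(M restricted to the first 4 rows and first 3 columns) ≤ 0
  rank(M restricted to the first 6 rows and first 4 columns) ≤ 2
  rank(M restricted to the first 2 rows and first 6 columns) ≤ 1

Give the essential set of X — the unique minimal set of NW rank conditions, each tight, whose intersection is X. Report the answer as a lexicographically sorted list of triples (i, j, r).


Propagating the 33 rank bounds to every northwest block:

  0, 0, 0, 0, 0, 0, 0, 0, 0, 0, 1, 1
  0, 0, 0, 1, 1, 1, 1, 1, 1, 1, 2, 2
  0, 0, 0, 1, 1, 1, 1, 1, 2, 2, 3, 3
  0, 0, 0, 1, 1, 1, 1, 1, 2, 3, 4, 4
  0, 1, 1, 2, 2, 2, 2, 2, 3, 4, 5, 5
  0, 1, 1, 2, 2, 2, 3, 3, 4, 5, 6, 6
  1, 2, 2, 3, 3, 3, 4, 4, 5, 6, 7, 7
  1, 2, 2, 3, 3, 3, 4, 5, 6, 7, 8, 8
  1, 2, 2, 3, 3, 4, 5, 6, 7, 8, 9, 9
  1, 2, 3, 4, 4, 5, 6, 7, 8, 9, 10, 10
  1, 2, 3, 4, 4, 5, 6, 7, 8, 9, 10, 11
  1, 2, 3, 4, 5, 6, 7, 8, 9, 10, 11, 12

second differences of R give the permutation w = (11, 4, 9, 10, 2, 7, 1, 8, 6, 3, 12, 5).

10 SE-corners of the 38-cell Rothe diagram give Ess(w):

[(1, 10, 0), (4, 3, 0), (4, 8, 1), (6, 1, 0), (6, 3, 1), (6, 6, 2), (8, 6, 3), (9, 3, 2), (9, 5, 3), (11, 5, 4)]


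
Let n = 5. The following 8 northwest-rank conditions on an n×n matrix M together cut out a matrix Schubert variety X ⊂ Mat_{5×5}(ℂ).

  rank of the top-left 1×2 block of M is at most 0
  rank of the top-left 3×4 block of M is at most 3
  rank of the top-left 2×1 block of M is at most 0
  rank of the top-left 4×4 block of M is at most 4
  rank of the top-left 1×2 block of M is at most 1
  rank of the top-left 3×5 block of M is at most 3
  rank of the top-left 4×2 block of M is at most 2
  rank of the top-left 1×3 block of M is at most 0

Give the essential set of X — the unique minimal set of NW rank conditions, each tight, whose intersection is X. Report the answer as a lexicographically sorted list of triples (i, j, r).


Propagating the 8 rank bounds to every northwest block:

  i=1: 0  0  0  1  1
  i=2: 0  1  1  2  2
  i=3: 1  2  2  3  3
  i=4: 1  2  3  4  4
  i=5: 1  2  3  4  5

giving w = (4, 2, 1, 3, 5) via Δ²R.

Fulton essential set (2 of the 4 Rothe cells):

[(1, 3, 0), (2, 1, 0)]


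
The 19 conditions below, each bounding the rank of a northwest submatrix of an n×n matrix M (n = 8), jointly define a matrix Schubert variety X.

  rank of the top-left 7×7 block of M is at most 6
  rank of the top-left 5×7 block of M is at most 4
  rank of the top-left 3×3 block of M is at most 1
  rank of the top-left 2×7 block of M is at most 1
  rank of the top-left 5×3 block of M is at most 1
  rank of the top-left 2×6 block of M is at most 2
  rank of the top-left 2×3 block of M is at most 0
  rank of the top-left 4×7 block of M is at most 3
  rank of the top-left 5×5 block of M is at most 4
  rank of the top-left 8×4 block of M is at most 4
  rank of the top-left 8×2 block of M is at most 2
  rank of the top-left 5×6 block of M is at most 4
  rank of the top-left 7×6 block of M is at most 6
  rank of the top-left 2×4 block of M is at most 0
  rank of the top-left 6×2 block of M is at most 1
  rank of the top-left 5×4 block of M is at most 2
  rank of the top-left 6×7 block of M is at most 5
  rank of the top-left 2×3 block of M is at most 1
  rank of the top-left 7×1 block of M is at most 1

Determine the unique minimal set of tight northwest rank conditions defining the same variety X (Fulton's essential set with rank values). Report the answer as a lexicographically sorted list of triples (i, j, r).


Propagating the 19 rank bounds to every northwest block:

  0, 0, 0, 0, 1, 1, 1, 1
  0, 0, 0, 0, 1, 1, 1, 2
  1, 1, 1, 1, 2, 2, 2, 3
  1, 1, 1, 2, 3, 3, 3, 4
  1, 1, 1, 2, 3, 4, 4, 5
  1, 1, 2, 3, 4, 5, 5, 6
  1, 2, 3, 4, 5, 6, 6, 7
  1, 2, 3, 4, 5, 6, 7, 8

second differences of R give the permutation w = (5, 8, 1, 4, 6, 3, 2, 7).

4 SE-corners of the 15-cell Rothe diagram give Ess(w):

[(2, 4, 0), (2, 7, 1), (5, 3, 1), (6, 2, 1)]


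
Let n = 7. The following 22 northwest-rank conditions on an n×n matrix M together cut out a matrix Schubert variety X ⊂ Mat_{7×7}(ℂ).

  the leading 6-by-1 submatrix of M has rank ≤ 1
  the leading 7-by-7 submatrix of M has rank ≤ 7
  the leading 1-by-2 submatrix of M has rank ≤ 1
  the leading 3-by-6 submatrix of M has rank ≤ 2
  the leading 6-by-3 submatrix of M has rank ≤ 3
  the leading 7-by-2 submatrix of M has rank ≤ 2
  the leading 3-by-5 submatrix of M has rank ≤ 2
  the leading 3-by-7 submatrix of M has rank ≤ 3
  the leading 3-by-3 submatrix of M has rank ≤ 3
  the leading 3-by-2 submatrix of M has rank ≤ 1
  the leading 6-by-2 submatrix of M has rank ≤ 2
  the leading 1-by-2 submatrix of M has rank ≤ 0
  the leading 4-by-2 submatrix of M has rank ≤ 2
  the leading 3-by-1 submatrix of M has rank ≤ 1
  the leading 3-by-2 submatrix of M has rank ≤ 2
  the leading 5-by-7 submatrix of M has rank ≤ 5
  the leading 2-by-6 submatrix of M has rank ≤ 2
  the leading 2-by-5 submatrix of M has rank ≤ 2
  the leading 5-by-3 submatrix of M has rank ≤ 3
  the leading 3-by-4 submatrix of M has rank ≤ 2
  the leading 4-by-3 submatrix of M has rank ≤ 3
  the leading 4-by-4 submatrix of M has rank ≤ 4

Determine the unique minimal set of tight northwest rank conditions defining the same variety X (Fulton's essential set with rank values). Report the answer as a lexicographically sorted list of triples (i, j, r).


Computing R[i][j] = min implied NW-rank bound (n=7, 22 conditions):

  i=1: 0 0 1 1 1 1 1
  i=2: 1 1 2 2 2 2 2
  i=3: 1 1 2 2 2 2 3
  i=4: 1 2 3 3 3 3 4
  i=5: 1 2 3 4 4 4 5
  i=6: 1 2 3 4 5 5 6
  i=7: 1 2 3 4 5 6 7

the unique w with this rank table is (3, 1, 7, 2, 4, 5, 6).

D(w) has 6 cells with 3 SE-corners; essential set:

[(1, 2, 0), (3, 2, 1), (3, 6, 2)]


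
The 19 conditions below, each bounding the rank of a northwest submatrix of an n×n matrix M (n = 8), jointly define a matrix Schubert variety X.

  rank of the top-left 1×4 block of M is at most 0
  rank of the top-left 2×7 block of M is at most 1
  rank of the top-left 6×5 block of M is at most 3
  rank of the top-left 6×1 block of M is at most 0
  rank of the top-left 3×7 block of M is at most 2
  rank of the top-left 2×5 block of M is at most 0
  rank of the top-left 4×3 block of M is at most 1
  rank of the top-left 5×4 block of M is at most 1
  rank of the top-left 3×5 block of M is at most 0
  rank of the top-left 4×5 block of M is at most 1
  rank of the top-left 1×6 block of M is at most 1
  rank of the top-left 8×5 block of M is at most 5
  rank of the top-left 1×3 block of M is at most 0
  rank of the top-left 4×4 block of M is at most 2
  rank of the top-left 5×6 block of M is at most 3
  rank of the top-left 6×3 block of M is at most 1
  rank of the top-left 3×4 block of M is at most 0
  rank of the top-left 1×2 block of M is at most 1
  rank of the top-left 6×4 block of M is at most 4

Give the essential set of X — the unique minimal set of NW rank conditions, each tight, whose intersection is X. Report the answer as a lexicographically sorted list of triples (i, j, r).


Recovering R(i,j) via the rank-extension bound from the 19 conditions:

  0  0  0  0  0  1  1  1
  0  0  0  0  0  1  1  2
  0  0  0  0  0  1  2  3
  0  1  1  1  1  2  3  4
  0  1  1  1  2  3  4  5
  0  1  1  2  3  4  5  6
  1  2  2  3  4  5  6  7
  1  2  3  4  5  6  7  8

hence w(1..8) = (6, 8, 7, 2, 5, 4, 1, 3).

ℓ(w)=22; the 5 essential cells (i,j,r):

[(2, 7, 1), (3, 5, 0), (5, 4, 1), (6, 1, 0), (6, 3, 1)]


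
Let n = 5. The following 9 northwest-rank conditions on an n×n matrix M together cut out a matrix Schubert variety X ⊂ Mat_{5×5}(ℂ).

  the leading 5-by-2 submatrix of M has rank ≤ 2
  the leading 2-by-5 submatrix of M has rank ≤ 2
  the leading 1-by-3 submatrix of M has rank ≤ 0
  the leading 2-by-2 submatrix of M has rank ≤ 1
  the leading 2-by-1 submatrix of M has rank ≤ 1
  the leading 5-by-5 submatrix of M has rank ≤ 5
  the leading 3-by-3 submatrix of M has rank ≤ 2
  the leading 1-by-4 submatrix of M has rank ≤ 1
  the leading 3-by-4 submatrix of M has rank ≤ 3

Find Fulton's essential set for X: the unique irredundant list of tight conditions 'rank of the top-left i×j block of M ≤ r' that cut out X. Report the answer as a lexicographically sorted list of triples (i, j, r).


Computing R[i][j] = min implied NW-rank bound (n=5, 9 conditions):

  row 1: 0, 0, 0, 1, 1
  row 2: 1, 1, 1, 2, 2
  row 3: 1, 2, 2, 3, 3
  row 4: 1, 2, 3, 4, 4
  row 5: 1, 2, 3, 4, 5

reading off 1-entries of Δ²R: w = (4, 1, 2, 3, 5).

D(w) has 3 cells with 1 SE-corner; essential set:

[(1, 3, 0)]


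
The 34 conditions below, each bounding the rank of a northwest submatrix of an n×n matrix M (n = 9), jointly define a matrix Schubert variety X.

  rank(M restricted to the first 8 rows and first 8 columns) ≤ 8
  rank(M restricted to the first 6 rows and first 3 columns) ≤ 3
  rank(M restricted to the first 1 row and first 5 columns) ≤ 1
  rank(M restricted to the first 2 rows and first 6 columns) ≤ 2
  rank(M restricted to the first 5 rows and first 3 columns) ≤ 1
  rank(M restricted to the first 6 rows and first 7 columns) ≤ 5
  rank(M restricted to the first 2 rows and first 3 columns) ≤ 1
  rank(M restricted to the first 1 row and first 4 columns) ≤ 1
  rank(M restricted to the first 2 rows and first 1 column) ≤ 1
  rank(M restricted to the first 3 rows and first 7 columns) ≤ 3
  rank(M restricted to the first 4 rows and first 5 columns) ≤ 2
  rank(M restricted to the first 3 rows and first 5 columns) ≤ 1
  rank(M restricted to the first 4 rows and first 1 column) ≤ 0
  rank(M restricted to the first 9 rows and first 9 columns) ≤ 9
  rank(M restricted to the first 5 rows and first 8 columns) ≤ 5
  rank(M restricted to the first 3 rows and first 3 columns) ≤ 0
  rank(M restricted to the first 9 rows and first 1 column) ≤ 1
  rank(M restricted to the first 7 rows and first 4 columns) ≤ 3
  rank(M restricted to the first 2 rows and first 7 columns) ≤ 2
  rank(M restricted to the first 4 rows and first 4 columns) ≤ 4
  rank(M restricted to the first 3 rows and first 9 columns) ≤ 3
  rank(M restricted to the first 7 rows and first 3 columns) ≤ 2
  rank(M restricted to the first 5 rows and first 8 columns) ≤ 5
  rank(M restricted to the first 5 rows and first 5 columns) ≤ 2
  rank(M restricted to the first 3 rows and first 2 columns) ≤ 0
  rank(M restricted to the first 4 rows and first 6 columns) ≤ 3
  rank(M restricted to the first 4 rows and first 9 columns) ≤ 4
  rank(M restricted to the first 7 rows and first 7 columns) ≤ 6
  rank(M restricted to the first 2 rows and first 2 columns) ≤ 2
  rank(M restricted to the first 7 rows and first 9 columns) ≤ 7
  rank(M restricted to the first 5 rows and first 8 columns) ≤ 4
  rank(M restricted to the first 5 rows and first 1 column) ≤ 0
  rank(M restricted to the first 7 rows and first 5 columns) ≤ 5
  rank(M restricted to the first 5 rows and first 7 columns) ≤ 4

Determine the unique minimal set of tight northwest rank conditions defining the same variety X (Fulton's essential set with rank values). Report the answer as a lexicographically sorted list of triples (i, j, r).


The tightest implied rank at each (i,j), from the 34 conditions:

  row 1: 0  0  0  1  1  1  1  1  1
  row 2: 0  0  0  1  1  2  2  2  2
  row 3: 0  0  0  1  1  2  3  3  3
  row 4: 0  1  1  2  2  3  4  4  4
  row 5: 0  1  1  2  2  3  4  4  5
  row 6: 1  2  2  3  3  4  5  5  6
  row 7: 1  2  2  3  4  5  6  6  7
  row 8: 1  2  3  4  5  6  7  7  8
  row 9: 1  2  3  4  5  6  7  8  9

second differences of R give the permutation w = (4, 6, 7, 2, 9, 1, 5, 3, 8).

|D(w)|=17, |Ess(w)|=7:

[(3, 3, 0), (3, 5, 1), (5, 1, 0), (5, 3, 1), (5, 5, 2), (5, 8, 4), (7, 3, 2)]


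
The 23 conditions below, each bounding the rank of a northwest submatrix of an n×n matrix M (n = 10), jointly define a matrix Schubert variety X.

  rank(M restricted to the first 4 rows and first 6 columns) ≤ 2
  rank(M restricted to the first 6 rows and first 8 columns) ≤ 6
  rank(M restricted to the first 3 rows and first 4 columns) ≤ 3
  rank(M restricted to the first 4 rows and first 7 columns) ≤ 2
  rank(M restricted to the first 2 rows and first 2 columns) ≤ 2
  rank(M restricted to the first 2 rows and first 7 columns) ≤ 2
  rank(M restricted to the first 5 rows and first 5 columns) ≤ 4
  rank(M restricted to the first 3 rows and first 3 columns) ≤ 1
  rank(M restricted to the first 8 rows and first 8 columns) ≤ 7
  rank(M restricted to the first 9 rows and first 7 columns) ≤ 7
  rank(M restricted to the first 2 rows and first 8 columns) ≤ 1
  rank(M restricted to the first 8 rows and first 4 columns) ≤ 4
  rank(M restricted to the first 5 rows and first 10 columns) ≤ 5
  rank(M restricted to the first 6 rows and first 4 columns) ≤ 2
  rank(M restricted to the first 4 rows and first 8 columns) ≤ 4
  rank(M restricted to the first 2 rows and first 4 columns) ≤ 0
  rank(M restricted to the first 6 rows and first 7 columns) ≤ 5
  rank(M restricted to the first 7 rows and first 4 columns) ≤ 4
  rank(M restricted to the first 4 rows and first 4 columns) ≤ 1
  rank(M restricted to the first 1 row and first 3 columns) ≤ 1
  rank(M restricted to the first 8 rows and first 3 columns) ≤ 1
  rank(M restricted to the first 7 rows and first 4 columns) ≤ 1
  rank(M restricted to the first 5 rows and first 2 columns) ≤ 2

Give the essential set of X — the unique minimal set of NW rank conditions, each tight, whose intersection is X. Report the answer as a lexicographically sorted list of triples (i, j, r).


Rank table r_w(10×10) implied by the 23 constraints:

  row 1: 0, 0, 0, 0, 1, 1, 1, 1, 1, 1
  row 2: 0, 0, 0, 0, 1, 1, 1, 1, 2, 2
  row 3: 1, 1, 1, 1, 2, 2, 2, 2, 3, 3
  row 4: 1, 1, 1, 1, 2, 2, 2, 3, 4, 4
  row 5: 1, 1, 1, 1, 2, 3, 3, 4, 5, 5
  row 6: 1, 1, 1, 1, 2, 3, 4, 5, 6, 6
  row 7: 1, 1, 1, 1, 2, 3, 4, 5, 6, 7
  row 8: 1, 1, 1, 2, 3, 4, 5, 6, 7, 8
  row 9: 1, 2, 2, 3, 4, 5, 6, 7, 8, 9
  row 10: 1, 2, 3, 4, 5, 6, 7, 8, 9, 10

so w = (5, 9, 1, 8, 6, 7, 10, 4, 2, 3).

Rothe diagram D(w) (27 cells), 5 SE-corners (essential conditions):

[(2, 4, 0), (2, 8, 1), (4, 7, 2), (7, 4, 1), (8, 3, 1)]


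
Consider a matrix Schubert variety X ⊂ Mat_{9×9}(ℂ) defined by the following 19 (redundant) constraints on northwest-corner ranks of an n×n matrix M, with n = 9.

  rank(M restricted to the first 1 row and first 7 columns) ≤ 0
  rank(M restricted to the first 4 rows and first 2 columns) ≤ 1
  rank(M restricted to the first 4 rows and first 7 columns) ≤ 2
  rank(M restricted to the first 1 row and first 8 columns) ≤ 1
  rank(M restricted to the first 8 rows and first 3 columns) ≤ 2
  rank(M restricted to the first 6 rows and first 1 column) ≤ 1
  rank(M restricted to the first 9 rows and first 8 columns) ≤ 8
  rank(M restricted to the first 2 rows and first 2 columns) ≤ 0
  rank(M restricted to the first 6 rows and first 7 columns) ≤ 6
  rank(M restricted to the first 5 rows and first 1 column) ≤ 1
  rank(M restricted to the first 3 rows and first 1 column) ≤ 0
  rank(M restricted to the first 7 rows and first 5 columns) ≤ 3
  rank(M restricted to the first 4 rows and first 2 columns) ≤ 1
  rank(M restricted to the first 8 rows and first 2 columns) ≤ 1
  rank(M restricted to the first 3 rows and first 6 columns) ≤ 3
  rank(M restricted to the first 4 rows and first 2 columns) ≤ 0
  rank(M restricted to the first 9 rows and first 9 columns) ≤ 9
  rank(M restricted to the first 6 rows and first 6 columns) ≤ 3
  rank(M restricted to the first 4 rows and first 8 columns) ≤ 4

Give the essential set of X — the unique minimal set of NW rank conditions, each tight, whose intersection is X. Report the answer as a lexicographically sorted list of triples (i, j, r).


Recovering R(i,j) via the rank-extension bound from the 19 conditions:

  i=1: 0 0 0 0 0 0 0 1 1
  i=2: 0 0 1 1 1 1 1 2 2
  i=3: 0 0 1 2 2 2 2 3 3
  i=4: 0 0 1 2 2 2 2 3 4
  i=5: 1 1 2 3 3 3 3 4 5
  i=6: 1 1 2 3 3 3 4 5 6
  i=7: 1 1 2 3 3 4 5 6 7
  i=8: 1 1 2 3 4 5 6 7 8
  i=9: 1 2 3 4 5 6 7 8 9

so w = (8, 3, 4, 9, 1, 7, 6, 5, 2).

ℓ(w)=22; the 6 essential cells (i,j,r):

[(1, 7, 0), (4, 2, 0), (4, 7, 2), (6, 6, 3), (7, 5, 3), (8, 2, 1)]


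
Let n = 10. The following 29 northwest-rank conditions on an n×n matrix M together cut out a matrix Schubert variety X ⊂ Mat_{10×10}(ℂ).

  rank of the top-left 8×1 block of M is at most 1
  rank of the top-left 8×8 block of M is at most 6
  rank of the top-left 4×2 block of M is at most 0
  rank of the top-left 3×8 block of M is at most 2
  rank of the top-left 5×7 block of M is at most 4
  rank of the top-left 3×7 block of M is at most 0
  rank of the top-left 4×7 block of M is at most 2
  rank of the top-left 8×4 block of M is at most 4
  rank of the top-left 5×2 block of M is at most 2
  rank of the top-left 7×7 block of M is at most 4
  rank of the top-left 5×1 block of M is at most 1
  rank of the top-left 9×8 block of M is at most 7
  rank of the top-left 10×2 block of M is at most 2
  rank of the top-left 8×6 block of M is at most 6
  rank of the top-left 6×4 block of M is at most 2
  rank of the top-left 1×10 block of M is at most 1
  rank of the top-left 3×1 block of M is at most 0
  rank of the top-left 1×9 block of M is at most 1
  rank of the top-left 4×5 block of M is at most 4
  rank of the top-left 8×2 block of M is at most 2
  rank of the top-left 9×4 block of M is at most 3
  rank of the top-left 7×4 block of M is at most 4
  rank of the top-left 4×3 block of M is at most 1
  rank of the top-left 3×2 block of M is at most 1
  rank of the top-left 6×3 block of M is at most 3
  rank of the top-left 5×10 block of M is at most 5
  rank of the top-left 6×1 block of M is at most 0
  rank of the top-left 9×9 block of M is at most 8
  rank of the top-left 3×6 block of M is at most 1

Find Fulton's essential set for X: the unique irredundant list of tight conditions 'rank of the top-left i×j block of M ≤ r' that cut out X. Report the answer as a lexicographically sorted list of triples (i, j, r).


Propagating the 29 rank bounds to every northwest block:

  row 1: 0, 0, 0, 0, 0, 0, 0, 1, 1, 1
  row 2: 0, 0, 0, 0, 0, 0, 0, 1, 2, 2
  row 3: 0, 0, 0, 0, 0, 0, 0, 1, 2, 3
  row 4: 0, 0, 1, 1, 1, 1, 1, 2, 3, 4
  row 5: 0, 1, 2, 2, 2, 2, 2, 3, 4, 5
  row 6: 0, 1, 2, 2, 3, 3, 3, 4, 5, 6
  row 7: 1, 2, 3, 3, 4, 4, 4, 5, 6, 7
  row 8: 1, 2, 3, 3, 4, 5, 5, 6, 7, 8
  row 9: 1, 2, 3, 3, 4, 5, 6, 7, 8, 9
  row 10: 1, 2, 3, 4, 5, 6, 7, 8, 9, 10

hence w(1..10) = (8, 9, 10, 3, 2, 5, 1, 6, 7, 4).

|D(w)|=28, |Ess(w)|=5:

[(3, 7, 0), (4, 2, 0), (6, 1, 0), (6, 4, 2), (9, 4, 3)]


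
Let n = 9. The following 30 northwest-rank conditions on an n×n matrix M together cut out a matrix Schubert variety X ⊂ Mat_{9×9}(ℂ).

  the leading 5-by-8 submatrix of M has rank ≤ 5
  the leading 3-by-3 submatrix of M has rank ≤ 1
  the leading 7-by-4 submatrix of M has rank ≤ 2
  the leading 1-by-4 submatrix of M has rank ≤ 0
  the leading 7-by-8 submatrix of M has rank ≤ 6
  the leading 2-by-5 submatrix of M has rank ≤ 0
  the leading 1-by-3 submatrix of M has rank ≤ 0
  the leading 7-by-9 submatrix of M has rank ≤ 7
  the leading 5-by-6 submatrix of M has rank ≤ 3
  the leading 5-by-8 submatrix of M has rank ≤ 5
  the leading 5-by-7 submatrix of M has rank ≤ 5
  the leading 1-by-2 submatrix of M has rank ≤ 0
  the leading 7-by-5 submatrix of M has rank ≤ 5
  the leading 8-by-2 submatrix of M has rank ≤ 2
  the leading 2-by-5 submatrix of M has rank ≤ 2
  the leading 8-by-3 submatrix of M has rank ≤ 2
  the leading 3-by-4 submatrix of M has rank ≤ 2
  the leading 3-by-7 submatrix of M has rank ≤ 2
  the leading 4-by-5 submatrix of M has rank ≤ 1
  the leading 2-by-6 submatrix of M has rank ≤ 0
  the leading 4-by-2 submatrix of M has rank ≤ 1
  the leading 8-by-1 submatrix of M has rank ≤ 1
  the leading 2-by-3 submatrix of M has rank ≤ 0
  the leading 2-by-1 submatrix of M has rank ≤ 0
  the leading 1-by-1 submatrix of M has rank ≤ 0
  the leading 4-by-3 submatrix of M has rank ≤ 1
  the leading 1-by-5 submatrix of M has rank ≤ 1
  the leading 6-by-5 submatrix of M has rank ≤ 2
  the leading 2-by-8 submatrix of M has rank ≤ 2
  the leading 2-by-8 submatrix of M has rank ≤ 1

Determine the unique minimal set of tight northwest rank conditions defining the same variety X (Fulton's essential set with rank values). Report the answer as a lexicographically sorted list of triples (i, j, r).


Computing R[i][j] = min implied NW-rank bound (n=9, 30 conditions):

  i=1: 0, 0, 0, 0, 0, 0, 1, 1, 1
  i=2: 0, 0, 0, 0, 0, 0, 1, 1, 2
  i=3: 1, 1, 1, 1, 1, 1, 2, 2, 3
  i=4: 1, 1, 1, 1, 1, 2, 3, 3, 4
  i=5: 1, 2, 2, 2, 2, 3, 4, 4, 5
  i=6: 1, 2, 2, 2, 2, 3, 4, 5, 6
  i=7: 1, 2, 2, 2, 3, 4, 5, 6, 7
  i=8: 1, 2, 2, 3, 4, 5, 6, 7, 8
  i=9: 1, 2, 3, 4, 5, 6, 7, 8, 9

so w = (7, 9, 1, 6, 2, 8, 5, 4, 3).

Rothe diagram D(w) (23 cells), 6 SE-corners (essential conditions):

[(2, 6, 0), (2, 8, 1), (4, 5, 1), (6, 5, 2), (7, 4, 2), (8, 3, 2)]


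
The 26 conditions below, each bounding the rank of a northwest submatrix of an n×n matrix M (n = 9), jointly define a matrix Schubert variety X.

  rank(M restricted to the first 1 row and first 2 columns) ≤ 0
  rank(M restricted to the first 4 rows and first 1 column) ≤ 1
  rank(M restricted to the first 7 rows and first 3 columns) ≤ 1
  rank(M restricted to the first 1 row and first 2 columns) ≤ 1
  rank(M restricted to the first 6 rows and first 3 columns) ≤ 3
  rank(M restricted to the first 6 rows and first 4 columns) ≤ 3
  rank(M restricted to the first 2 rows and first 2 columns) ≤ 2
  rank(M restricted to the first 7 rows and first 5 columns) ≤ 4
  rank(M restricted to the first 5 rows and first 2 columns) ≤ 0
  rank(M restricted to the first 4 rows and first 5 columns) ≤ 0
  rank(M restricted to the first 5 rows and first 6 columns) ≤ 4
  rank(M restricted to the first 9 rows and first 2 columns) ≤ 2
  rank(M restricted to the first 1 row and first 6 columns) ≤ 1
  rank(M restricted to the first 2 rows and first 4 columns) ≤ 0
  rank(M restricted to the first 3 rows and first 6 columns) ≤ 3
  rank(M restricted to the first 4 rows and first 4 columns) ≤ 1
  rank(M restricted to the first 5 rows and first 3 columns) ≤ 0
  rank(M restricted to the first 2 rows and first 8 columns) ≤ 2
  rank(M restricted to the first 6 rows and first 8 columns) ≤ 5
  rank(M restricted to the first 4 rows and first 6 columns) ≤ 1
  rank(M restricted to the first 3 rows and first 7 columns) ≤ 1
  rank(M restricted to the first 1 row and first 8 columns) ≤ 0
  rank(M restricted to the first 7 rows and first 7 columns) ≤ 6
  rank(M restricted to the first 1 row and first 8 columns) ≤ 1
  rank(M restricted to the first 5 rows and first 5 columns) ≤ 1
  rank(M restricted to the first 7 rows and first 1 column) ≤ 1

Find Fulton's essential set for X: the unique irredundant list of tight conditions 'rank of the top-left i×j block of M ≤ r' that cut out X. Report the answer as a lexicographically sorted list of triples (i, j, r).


Propagating the 26 rank bounds to every northwest block:

  R[1]: 0  0  0  0  0  0  0  0  1
  R[2]: 0  0  0  0  0  1  1  1  2
  R[3]: 0  0  0  0  0  1  1  2  3
  R[4]: 0  0  0  0  0  1  2  3  4
  R[5]: 0  0  0  1  1  2  3  4  5
  R[6]: 1  1  1  2  2  3  4  5  6
  R[7]: 1  1  1  2  3  4  5  6  7
  R[8]: 1  2  2  3  4  5  6  7  8
  R[9]: 1  2  3  4  5  6  7  8  9

hence w(1..9) = (9, 6, 8, 7, 4, 1, 5, 2, 3).

D(w) has 29 cells with 5 SE-corners; essential set:

[(1, 8, 0), (3, 7, 1), (4, 5, 0), (5, 3, 0), (7, 3, 1)]


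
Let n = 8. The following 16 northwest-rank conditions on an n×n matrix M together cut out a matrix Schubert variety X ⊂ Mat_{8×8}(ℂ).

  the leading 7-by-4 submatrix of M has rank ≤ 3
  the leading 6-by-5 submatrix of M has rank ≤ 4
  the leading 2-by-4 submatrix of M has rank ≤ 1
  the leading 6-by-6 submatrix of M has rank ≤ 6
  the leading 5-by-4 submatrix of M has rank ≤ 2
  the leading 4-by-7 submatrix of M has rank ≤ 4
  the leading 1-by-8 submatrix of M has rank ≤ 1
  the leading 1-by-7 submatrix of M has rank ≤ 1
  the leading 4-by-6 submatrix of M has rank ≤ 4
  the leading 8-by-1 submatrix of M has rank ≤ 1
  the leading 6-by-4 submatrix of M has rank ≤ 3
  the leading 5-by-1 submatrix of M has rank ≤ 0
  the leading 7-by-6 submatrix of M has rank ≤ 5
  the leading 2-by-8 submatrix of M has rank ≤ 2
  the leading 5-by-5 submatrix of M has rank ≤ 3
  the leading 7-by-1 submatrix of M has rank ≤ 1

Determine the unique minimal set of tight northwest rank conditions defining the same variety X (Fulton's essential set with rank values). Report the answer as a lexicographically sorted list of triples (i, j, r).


Reconstructing r_w from the 16 given conditions:

  row 1: 0 | 1 | 1 | 1 | 1 | 1 | 1 | 1
  row 2: 0 | 1 | 1 | 1 | 2 | 2 | 2 | 2
  row 3: 0 | 1 | 2 | 2 | 3 | 3 | 3 | 3
  row 4: 0 | 1 | 2 | 2 | 3 | 4 | 4 | 4
  row 5: 0 | 1 | 2 | 2 | 3 | 4 | 5 | 5
  row 6: 1 | 2 | 3 | 3 | 4 | 5 | 6 | 6
  row 7: 1 | 2 | 3 | 3 | 4 | 5 | 6 | 7
  row 8: 1 | 2 | 3 | 4 | 5 | 6 | 7 | 8

second differences of R give the permutation w = (2, 5, 3, 6, 7, 1, 8, 4).

D(w) has 10 cells with 4 SE-corners; essential set:

[(2, 4, 1), (5, 1, 0), (5, 4, 2), (7, 4, 3)]
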